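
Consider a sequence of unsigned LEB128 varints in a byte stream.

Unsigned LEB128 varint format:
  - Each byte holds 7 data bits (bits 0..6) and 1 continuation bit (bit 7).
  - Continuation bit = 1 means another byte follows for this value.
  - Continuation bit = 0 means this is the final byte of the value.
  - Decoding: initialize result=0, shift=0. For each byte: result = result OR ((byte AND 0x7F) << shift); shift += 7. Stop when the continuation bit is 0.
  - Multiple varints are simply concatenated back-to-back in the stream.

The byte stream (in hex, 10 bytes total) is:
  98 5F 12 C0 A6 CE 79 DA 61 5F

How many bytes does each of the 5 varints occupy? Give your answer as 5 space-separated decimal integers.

Answer: 2 1 4 2 1

Derivation:
  byte[0]=0x98 cont=1 payload=0x18=24: acc |= 24<<0 -> acc=24 shift=7
  byte[1]=0x5F cont=0 payload=0x5F=95: acc |= 95<<7 -> acc=12184 shift=14 [end]
Varint 1: bytes[0:2] = 98 5F -> value 12184 (2 byte(s))
  byte[2]=0x12 cont=0 payload=0x12=18: acc |= 18<<0 -> acc=18 shift=7 [end]
Varint 2: bytes[2:3] = 12 -> value 18 (1 byte(s))
  byte[3]=0xC0 cont=1 payload=0x40=64: acc |= 64<<0 -> acc=64 shift=7
  byte[4]=0xA6 cont=1 payload=0x26=38: acc |= 38<<7 -> acc=4928 shift=14
  byte[5]=0xCE cont=1 payload=0x4E=78: acc |= 78<<14 -> acc=1282880 shift=21
  byte[6]=0x79 cont=0 payload=0x79=121: acc |= 121<<21 -> acc=255038272 shift=28 [end]
Varint 3: bytes[3:7] = C0 A6 CE 79 -> value 255038272 (4 byte(s))
  byte[7]=0xDA cont=1 payload=0x5A=90: acc |= 90<<0 -> acc=90 shift=7
  byte[8]=0x61 cont=0 payload=0x61=97: acc |= 97<<7 -> acc=12506 shift=14 [end]
Varint 4: bytes[7:9] = DA 61 -> value 12506 (2 byte(s))
  byte[9]=0x5F cont=0 payload=0x5F=95: acc |= 95<<0 -> acc=95 shift=7 [end]
Varint 5: bytes[9:10] = 5F -> value 95 (1 byte(s))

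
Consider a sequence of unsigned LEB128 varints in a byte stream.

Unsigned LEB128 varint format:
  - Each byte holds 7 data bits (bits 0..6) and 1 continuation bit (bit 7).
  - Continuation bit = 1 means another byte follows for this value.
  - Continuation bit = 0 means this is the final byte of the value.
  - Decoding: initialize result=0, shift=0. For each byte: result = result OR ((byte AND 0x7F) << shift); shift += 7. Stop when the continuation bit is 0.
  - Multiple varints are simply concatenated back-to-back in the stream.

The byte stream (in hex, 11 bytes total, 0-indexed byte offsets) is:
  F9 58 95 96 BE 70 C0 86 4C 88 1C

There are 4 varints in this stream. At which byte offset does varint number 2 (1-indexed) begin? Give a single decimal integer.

  byte[0]=0xF9 cont=1 payload=0x79=121: acc |= 121<<0 -> acc=121 shift=7
  byte[1]=0x58 cont=0 payload=0x58=88: acc |= 88<<7 -> acc=11385 shift=14 [end]
Varint 1: bytes[0:2] = F9 58 -> value 11385 (2 byte(s))
  byte[2]=0x95 cont=1 payload=0x15=21: acc |= 21<<0 -> acc=21 shift=7
  byte[3]=0x96 cont=1 payload=0x16=22: acc |= 22<<7 -> acc=2837 shift=14
  byte[4]=0xBE cont=1 payload=0x3E=62: acc |= 62<<14 -> acc=1018645 shift=21
  byte[5]=0x70 cont=0 payload=0x70=112: acc |= 112<<21 -> acc=235899669 shift=28 [end]
Varint 2: bytes[2:6] = 95 96 BE 70 -> value 235899669 (4 byte(s))
  byte[6]=0xC0 cont=1 payload=0x40=64: acc |= 64<<0 -> acc=64 shift=7
  byte[7]=0x86 cont=1 payload=0x06=6: acc |= 6<<7 -> acc=832 shift=14
  byte[8]=0x4C cont=0 payload=0x4C=76: acc |= 76<<14 -> acc=1246016 shift=21 [end]
Varint 3: bytes[6:9] = C0 86 4C -> value 1246016 (3 byte(s))
  byte[9]=0x88 cont=1 payload=0x08=8: acc |= 8<<0 -> acc=8 shift=7
  byte[10]=0x1C cont=0 payload=0x1C=28: acc |= 28<<7 -> acc=3592 shift=14 [end]
Varint 4: bytes[9:11] = 88 1C -> value 3592 (2 byte(s))

Answer: 2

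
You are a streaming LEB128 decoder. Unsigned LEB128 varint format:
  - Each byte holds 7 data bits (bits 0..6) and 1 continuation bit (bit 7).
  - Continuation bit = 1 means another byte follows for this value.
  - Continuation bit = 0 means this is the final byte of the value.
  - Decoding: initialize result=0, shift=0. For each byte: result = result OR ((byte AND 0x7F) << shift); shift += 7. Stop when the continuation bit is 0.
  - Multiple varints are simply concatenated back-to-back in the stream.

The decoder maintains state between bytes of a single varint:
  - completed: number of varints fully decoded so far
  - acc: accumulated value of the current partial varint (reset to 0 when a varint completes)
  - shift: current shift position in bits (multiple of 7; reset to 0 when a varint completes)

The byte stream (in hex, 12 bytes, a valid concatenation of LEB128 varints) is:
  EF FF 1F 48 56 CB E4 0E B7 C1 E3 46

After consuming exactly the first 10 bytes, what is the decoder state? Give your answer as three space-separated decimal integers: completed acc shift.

byte[0]=0xEF cont=1 payload=0x6F: acc |= 111<<0 -> completed=0 acc=111 shift=7
byte[1]=0xFF cont=1 payload=0x7F: acc |= 127<<7 -> completed=0 acc=16367 shift=14
byte[2]=0x1F cont=0 payload=0x1F: varint #1 complete (value=524271); reset -> completed=1 acc=0 shift=0
byte[3]=0x48 cont=0 payload=0x48: varint #2 complete (value=72); reset -> completed=2 acc=0 shift=0
byte[4]=0x56 cont=0 payload=0x56: varint #3 complete (value=86); reset -> completed=3 acc=0 shift=0
byte[5]=0xCB cont=1 payload=0x4B: acc |= 75<<0 -> completed=3 acc=75 shift=7
byte[6]=0xE4 cont=1 payload=0x64: acc |= 100<<7 -> completed=3 acc=12875 shift=14
byte[7]=0x0E cont=0 payload=0x0E: varint #4 complete (value=242251); reset -> completed=4 acc=0 shift=0
byte[8]=0xB7 cont=1 payload=0x37: acc |= 55<<0 -> completed=4 acc=55 shift=7
byte[9]=0xC1 cont=1 payload=0x41: acc |= 65<<7 -> completed=4 acc=8375 shift=14

Answer: 4 8375 14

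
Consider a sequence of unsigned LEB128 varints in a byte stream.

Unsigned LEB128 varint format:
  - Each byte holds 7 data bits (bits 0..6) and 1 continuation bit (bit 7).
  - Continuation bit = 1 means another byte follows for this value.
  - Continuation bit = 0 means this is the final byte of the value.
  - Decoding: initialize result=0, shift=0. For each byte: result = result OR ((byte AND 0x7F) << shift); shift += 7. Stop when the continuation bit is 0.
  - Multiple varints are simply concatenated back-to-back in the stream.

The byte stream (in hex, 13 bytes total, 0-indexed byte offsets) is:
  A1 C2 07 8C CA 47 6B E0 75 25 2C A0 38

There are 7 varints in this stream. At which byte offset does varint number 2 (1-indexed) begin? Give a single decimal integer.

  byte[0]=0xA1 cont=1 payload=0x21=33: acc |= 33<<0 -> acc=33 shift=7
  byte[1]=0xC2 cont=1 payload=0x42=66: acc |= 66<<7 -> acc=8481 shift=14
  byte[2]=0x07 cont=0 payload=0x07=7: acc |= 7<<14 -> acc=123169 shift=21 [end]
Varint 1: bytes[0:3] = A1 C2 07 -> value 123169 (3 byte(s))
  byte[3]=0x8C cont=1 payload=0x0C=12: acc |= 12<<0 -> acc=12 shift=7
  byte[4]=0xCA cont=1 payload=0x4A=74: acc |= 74<<7 -> acc=9484 shift=14
  byte[5]=0x47 cont=0 payload=0x47=71: acc |= 71<<14 -> acc=1172748 shift=21 [end]
Varint 2: bytes[3:6] = 8C CA 47 -> value 1172748 (3 byte(s))
  byte[6]=0x6B cont=0 payload=0x6B=107: acc |= 107<<0 -> acc=107 shift=7 [end]
Varint 3: bytes[6:7] = 6B -> value 107 (1 byte(s))
  byte[7]=0xE0 cont=1 payload=0x60=96: acc |= 96<<0 -> acc=96 shift=7
  byte[8]=0x75 cont=0 payload=0x75=117: acc |= 117<<7 -> acc=15072 shift=14 [end]
Varint 4: bytes[7:9] = E0 75 -> value 15072 (2 byte(s))
  byte[9]=0x25 cont=0 payload=0x25=37: acc |= 37<<0 -> acc=37 shift=7 [end]
Varint 5: bytes[9:10] = 25 -> value 37 (1 byte(s))
  byte[10]=0x2C cont=0 payload=0x2C=44: acc |= 44<<0 -> acc=44 shift=7 [end]
Varint 6: bytes[10:11] = 2C -> value 44 (1 byte(s))
  byte[11]=0xA0 cont=1 payload=0x20=32: acc |= 32<<0 -> acc=32 shift=7
  byte[12]=0x38 cont=0 payload=0x38=56: acc |= 56<<7 -> acc=7200 shift=14 [end]
Varint 7: bytes[11:13] = A0 38 -> value 7200 (2 byte(s))

Answer: 3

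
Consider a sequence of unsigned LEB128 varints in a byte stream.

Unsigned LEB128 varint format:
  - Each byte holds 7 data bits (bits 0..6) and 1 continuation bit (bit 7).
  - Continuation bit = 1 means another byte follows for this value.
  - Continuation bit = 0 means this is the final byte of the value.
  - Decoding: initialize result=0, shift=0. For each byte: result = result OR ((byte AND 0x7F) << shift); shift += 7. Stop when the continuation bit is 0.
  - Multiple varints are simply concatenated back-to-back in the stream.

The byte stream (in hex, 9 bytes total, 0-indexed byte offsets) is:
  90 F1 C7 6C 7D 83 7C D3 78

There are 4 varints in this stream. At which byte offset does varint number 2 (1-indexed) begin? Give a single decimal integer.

Answer: 4

Derivation:
  byte[0]=0x90 cont=1 payload=0x10=16: acc |= 16<<0 -> acc=16 shift=7
  byte[1]=0xF1 cont=1 payload=0x71=113: acc |= 113<<7 -> acc=14480 shift=14
  byte[2]=0xC7 cont=1 payload=0x47=71: acc |= 71<<14 -> acc=1177744 shift=21
  byte[3]=0x6C cont=0 payload=0x6C=108: acc |= 108<<21 -> acc=227670160 shift=28 [end]
Varint 1: bytes[0:4] = 90 F1 C7 6C -> value 227670160 (4 byte(s))
  byte[4]=0x7D cont=0 payload=0x7D=125: acc |= 125<<0 -> acc=125 shift=7 [end]
Varint 2: bytes[4:5] = 7D -> value 125 (1 byte(s))
  byte[5]=0x83 cont=1 payload=0x03=3: acc |= 3<<0 -> acc=3 shift=7
  byte[6]=0x7C cont=0 payload=0x7C=124: acc |= 124<<7 -> acc=15875 shift=14 [end]
Varint 3: bytes[5:7] = 83 7C -> value 15875 (2 byte(s))
  byte[7]=0xD3 cont=1 payload=0x53=83: acc |= 83<<0 -> acc=83 shift=7
  byte[8]=0x78 cont=0 payload=0x78=120: acc |= 120<<7 -> acc=15443 shift=14 [end]
Varint 4: bytes[7:9] = D3 78 -> value 15443 (2 byte(s))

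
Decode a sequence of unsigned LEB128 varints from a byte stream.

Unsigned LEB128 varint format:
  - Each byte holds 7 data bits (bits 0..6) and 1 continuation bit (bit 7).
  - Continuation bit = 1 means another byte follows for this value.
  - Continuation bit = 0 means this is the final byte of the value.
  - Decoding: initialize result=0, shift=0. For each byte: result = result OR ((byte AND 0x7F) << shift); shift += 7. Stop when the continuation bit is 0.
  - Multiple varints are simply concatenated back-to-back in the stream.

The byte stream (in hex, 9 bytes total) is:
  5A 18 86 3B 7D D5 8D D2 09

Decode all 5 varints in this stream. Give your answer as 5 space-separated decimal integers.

  byte[0]=0x5A cont=0 payload=0x5A=90: acc |= 90<<0 -> acc=90 shift=7 [end]
Varint 1: bytes[0:1] = 5A -> value 90 (1 byte(s))
  byte[1]=0x18 cont=0 payload=0x18=24: acc |= 24<<0 -> acc=24 shift=7 [end]
Varint 2: bytes[1:2] = 18 -> value 24 (1 byte(s))
  byte[2]=0x86 cont=1 payload=0x06=6: acc |= 6<<0 -> acc=6 shift=7
  byte[3]=0x3B cont=0 payload=0x3B=59: acc |= 59<<7 -> acc=7558 shift=14 [end]
Varint 3: bytes[2:4] = 86 3B -> value 7558 (2 byte(s))
  byte[4]=0x7D cont=0 payload=0x7D=125: acc |= 125<<0 -> acc=125 shift=7 [end]
Varint 4: bytes[4:5] = 7D -> value 125 (1 byte(s))
  byte[5]=0xD5 cont=1 payload=0x55=85: acc |= 85<<0 -> acc=85 shift=7
  byte[6]=0x8D cont=1 payload=0x0D=13: acc |= 13<<7 -> acc=1749 shift=14
  byte[7]=0xD2 cont=1 payload=0x52=82: acc |= 82<<14 -> acc=1345237 shift=21
  byte[8]=0x09 cont=0 payload=0x09=9: acc |= 9<<21 -> acc=20219605 shift=28 [end]
Varint 5: bytes[5:9] = D5 8D D2 09 -> value 20219605 (4 byte(s))

Answer: 90 24 7558 125 20219605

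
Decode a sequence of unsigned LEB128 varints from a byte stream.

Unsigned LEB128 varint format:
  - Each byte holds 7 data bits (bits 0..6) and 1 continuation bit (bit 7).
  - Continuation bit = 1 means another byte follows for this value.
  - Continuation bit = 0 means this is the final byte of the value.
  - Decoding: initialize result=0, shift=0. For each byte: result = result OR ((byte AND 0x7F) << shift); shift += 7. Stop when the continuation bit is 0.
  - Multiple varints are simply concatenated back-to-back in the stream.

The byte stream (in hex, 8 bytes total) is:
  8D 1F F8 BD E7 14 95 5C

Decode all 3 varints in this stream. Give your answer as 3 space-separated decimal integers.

Answer: 3981 43638520 11797

Derivation:
  byte[0]=0x8D cont=1 payload=0x0D=13: acc |= 13<<0 -> acc=13 shift=7
  byte[1]=0x1F cont=0 payload=0x1F=31: acc |= 31<<7 -> acc=3981 shift=14 [end]
Varint 1: bytes[0:2] = 8D 1F -> value 3981 (2 byte(s))
  byte[2]=0xF8 cont=1 payload=0x78=120: acc |= 120<<0 -> acc=120 shift=7
  byte[3]=0xBD cont=1 payload=0x3D=61: acc |= 61<<7 -> acc=7928 shift=14
  byte[4]=0xE7 cont=1 payload=0x67=103: acc |= 103<<14 -> acc=1695480 shift=21
  byte[5]=0x14 cont=0 payload=0x14=20: acc |= 20<<21 -> acc=43638520 shift=28 [end]
Varint 2: bytes[2:6] = F8 BD E7 14 -> value 43638520 (4 byte(s))
  byte[6]=0x95 cont=1 payload=0x15=21: acc |= 21<<0 -> acc=21 shift=7
  byte[7]=0x5C cont=0 payload=0x5C=92: acc |= 92<<7 -> acc=11797 shift=14 [end]
Varint 3: bytes[6:8] = 95 5C -> value 11797 (2 byte(s))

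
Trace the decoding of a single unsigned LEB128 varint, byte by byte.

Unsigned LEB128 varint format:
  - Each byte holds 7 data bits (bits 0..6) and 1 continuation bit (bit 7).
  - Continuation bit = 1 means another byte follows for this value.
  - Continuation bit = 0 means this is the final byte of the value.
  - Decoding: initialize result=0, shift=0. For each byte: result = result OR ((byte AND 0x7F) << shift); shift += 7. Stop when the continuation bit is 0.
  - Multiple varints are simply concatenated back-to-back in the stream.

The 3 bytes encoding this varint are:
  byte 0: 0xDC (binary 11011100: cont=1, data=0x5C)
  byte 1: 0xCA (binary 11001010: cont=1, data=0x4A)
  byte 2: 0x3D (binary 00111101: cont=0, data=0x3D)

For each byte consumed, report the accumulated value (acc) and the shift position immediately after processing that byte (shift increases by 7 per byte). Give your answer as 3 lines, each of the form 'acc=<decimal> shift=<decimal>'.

Answer: acc=92 shift=7
acc=9564 shift=14
acc=1008988 shift=21

Derivation:
byte 0=0xDC: payload=0x5C=92, contrib = 92<<0 = 92; acc -> 92, shift -> 7
byte 1=0xCA: payload=0x4A=74, contrib = 74<<7 = 9472; acc -> 9564, shift -> 14
byte 2=0x3D: payload=0x3D=61, contrib = 61<<14 = 999424; acc -> 1008988, shift -> 21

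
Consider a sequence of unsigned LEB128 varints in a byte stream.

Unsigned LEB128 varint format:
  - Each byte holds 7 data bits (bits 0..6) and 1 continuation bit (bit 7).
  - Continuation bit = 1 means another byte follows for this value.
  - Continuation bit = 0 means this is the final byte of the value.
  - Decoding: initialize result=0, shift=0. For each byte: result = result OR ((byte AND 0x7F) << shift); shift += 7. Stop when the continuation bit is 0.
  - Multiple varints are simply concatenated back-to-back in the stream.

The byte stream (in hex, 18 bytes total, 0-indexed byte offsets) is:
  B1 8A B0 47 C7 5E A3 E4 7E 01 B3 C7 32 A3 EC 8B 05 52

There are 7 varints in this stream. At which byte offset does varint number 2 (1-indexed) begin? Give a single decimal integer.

  byte[0]=0xB1 cont=1 payload=0x31=49: acc |= 49<<0 -> acc=49 shift=7
  byte[1]=0x8A cont=1 payload=0x0A=10: acc |= 10<<7 -> acc=1329 shift=14
  byte[2]=0xB0 cont=1 payload=0x30=48: acc |= 48<<14 -> acc=787761 shift=21
  byte[3]=0x47 cont=0 payload=0x47=71: acc |= 71<<21 -> acc=149685553 shift=28 [end]
Varint 1: bytes[0:4] = B1 8A B0 47 -> value 149685553 (4 byte(s))
  byte[4]=0xC7 cont=1 payload=0x47=71: acc |= 71<<0 -> acc=71 shift=7
  byte[5]=0x5E cont=0 payload=0x5E=94: acc |= 94<<7 -> acc=12103 shift=14 [end]
Varint 2: bytes[4:6] = C7 5E -> value 12103 (2 byte(s))
  byte[6]=0xA3 cont=1 payload=0x23=35: acc |= 35<<0 -> acc=35 shift=7
  byte[7]=0xE4 cont=1 payload=0x64=100: acc |= 100<<7 -> acc=12835 shift=14
  byte[8]=0x7E cont=0 payload=0x7E=126: acc |= 126<<14 -> acc=2077219 shift=21 [end]
Varint 3: bytes[6:9] = A3 E4 7E -> value 2077219 (3 byte(s))
  byte[9]=0x01 cont=0 payload=0x01=1: acc |= 1<<0 -> acc=1 shift=7 [end]
Varint 4: bytes[9:10] = 01 -> value 1 (1 byte(s))
  byte[10]=0xB3 cont=1 payload=0x33=51: acc |= 51<<0 -> acc=51 shift=7
  byte[11]=0xC7 cont=1 payload=0x47=71: acc |= 71<<7 -> acc=9139 shift=14
  byte[12]=0x32 cont=0 payload=0x32=50: acc |= 50<<14 -> acc=828339 shift=21 [end]
Varint 5: bytes[10:13] = B3 C7 32 -> value 828339 (3 byte(s))
  byte[13]=0xA3 cont=1 payload=0x23=35: acc |= 35<<0 -> acc=35 shift=7
  byte[14]=0xEC cont=1 payload=0x6C=108: acc |= 108<<7 -> acc=13859 shift=14
  byte[15]=0x8B cont=1 payload=0x0B=11: acc |= 11<<14 -> acc=194083 shift=21
  byte[16]=0x05 cont=0 payload=0x05=5: acc |= 5<<21 -> acc=10679843 shift=28 [end]
Varint 6: bytes[13:17] = A3 EC 8B 05 -> value 10679843 (4 byte(s))
  byte[17]=0x52 cont=0 payload=0x52=82: acc |= 82<<0 -> acc=82 shift=7 [end]
Varint 7: bytes[17:18] = 52 -> value 82 (1 byte(s))

Answer: 4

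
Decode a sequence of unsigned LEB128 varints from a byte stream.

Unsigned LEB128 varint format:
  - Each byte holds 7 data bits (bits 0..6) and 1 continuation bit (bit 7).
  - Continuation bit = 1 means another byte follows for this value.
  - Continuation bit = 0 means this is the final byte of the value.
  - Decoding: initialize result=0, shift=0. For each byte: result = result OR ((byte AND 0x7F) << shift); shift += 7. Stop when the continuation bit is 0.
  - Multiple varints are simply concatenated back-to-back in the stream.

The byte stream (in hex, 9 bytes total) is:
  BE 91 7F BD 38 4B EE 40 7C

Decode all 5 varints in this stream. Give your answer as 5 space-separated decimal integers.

  byte[0]=0xBE cont=1 payload=0x3E=62: acc |= 62<<0 -> acc=62 shift=7
  byte[1]=0x91 cont=1 payload=0x11=17: acc |= 17<<7 -> acc=2238 shift=14
  byte[2]=0x7F cont=0 payload=0x7F=127: acc |= 127<<14 -> acc=2083006 shift=21 [end]
Varint 1: bytes[0:3] = BE 91 7F -> value 2083006 (3 byte(s))
  byte[3]=0xBD cont=1 payload=0x3D=61: acc |= 61<<0 -> acc=61 shift=7
  byte[4]=0x38 cont=0 payload=0x38=56: acc |= 56<<7 -> acc=7229 shift=14 [end]
Varint 2: bytes[3:5] = BD 38 -> value 7229 (2 byte(s))
  byte[5]=0x4B cont=0 payload=0x4B=75: acc |= 75<<0 -> acc=75 shift=7 [end]
Varint 3: bytes[5:6] = 4B -> value 75 (1 byte(s))
  byte[6]=0xEE cont=1 payload=0x6E=110: acc |= 110<<0 -> acc=110 shift=7
  byte[7]=0x40 cont=0 payload=0x40=64: acc |= 64<<7 -> acc=8302 shift=14 [end]
Varint 4: bytes[6:8] = EE 40 -> value 8302 (2 byte(s))
  byte[8]=0x7C cont=0 payload=0x7C=124: acc |= 124<<0 -> acc=124 shift=7 [end]
Varint 5: bytes[8:9] = 7C -> value 124 (1 byte(s))

Answer: 2083006 7229 75 8302 124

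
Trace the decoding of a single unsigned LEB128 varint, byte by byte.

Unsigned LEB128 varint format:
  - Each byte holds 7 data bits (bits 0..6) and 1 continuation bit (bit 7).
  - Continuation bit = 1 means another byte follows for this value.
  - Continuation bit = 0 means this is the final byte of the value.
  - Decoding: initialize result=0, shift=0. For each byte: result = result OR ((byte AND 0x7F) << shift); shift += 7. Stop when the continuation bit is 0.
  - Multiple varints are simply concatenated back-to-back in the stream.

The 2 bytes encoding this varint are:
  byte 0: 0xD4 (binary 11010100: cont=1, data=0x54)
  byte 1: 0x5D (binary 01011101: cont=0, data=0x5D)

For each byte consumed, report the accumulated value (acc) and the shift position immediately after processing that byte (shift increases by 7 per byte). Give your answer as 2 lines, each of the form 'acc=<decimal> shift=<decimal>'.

byte 0=0xD4: payload=0x54=84, contrib = 84<<0 = 84; acc -> 84, shift -> 7
byte 1=0x5D: payload=0x5D=93, contrib = 93<<7 = 11904; acc -> 11988, shift -> 14

Answer: acc=84 shift=7
acc=11988 shift=14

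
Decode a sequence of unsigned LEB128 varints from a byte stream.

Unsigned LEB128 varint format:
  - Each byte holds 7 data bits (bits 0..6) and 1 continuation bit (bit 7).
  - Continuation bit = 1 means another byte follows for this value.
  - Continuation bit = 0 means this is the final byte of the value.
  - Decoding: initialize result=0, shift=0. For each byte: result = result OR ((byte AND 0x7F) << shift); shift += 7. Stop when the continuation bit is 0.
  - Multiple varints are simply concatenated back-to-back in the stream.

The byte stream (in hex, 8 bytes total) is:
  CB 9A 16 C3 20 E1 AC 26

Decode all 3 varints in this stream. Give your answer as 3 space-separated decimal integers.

  byte[0]=0xCB cont=1 payload=0x4B=75: acc |= 75<<0 -> acc=75 shift=7
  byte[1]=0x9A cont=1 payload=0x1A=26: acc |= 26<<7 -> acc=3403 shift=14
  byte[2]=0x16 cont=0 payload=0x16=22: acc |= 22<<14 -> acc=363851 shift=21 [end]
Varint 1: bytes[0:3] = CB 9A 16 -> value 363851 (3 byte(s))
  byte[3]=0xC3 cont=1 payload=0x43=67: acc |= 67<<0 -> acc=67 shift=7
  byte[4]=0x20 cont=0 payload=0x20=32: acc |= 32<<7 -> acc=4163 shift=14 [end]
Varint 2: bytes[3:5] = C3 20 -> value 4163 (2 byte(s))
  byte[5]=0xE1 cont=1 payload=0x61=97: acc |= 97<<0 -> acc=97 shift=7
  byte[6]=0xAC cont=1 payload=0x2C=44: acc |= 44<<7 -> acc=5729 shift=14
  byte[7]=0x26 cont=0 payload=0x26=38: acc |= 38<<14 -> acc=628321 shift=21 [end]
Varint 3: bytes[5:8] = E1 AC 26 -> value 628321 (3 byte(s))

Answer: 363851 4163 628321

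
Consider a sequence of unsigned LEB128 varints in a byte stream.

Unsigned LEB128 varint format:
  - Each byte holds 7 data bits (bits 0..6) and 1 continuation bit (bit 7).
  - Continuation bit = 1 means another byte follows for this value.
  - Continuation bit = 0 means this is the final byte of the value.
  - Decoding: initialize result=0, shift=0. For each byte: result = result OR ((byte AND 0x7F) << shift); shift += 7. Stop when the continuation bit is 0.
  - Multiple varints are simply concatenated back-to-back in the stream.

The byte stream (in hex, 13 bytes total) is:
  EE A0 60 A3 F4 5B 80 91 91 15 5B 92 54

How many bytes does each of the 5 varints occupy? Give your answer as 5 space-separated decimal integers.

Answer: 3 3 4 1 2

Derivation:
  byte[0]=0xEE cont=1 payload=0x6E=110: acc |= 110<<0 -> acc=110 shift=7
  byte[1]=0xA0 cont=1 payload=0x20=32: acc |= 32<<7 -> acc=4206 shift=14
  byte[2]=0x60 cont=0 payload=0x60=96: acc |= 96<<14 -> acc=1577070 shift=21 [end]
Varint 1: bytes[0:3] = EE A0 60 -> value 1577070 (3 byte(s))
  byte[3]=0xA3 cont=1 payload=0x23=35: acc |= 35<<0 -> acc=35 shift=7
  byte[4]=0xF4 cont=1 payload=0x74=116: acc |= 116<<7 -> acc=14883 shift=14
  byte[5]=0x5B cont=0 payload=0x5B=91: acc |= 91<<14 -> acc=1505827 shift=21 [end]
Varint 2: bytes[3:6] = A3 F4 5B -> value 1505827 (3 byte(s))
  byte[6]=0x80 cont=1 payload=0x00=0: acc |= 0<<0 -> acc=0 shift=7
  byte[7]=0x91 cont=1 payload=0x11=17: acc |= 17<<7 -> acc=2176 shift=14
  byte[8]=0x91 cont=1 payload=0x11=17: acc |= 17<<14 -> acc=280704 shift=21
  byte[9]=0x15 cont=0 payload=0x15=21: acc |= 21<<21 -> acc=44320896 shift=28 [end]
Varint 3: bytes[6:10] = 80 91 91 15 -> value 44320896 (4 byte(s))
  byte[10]=0x5B cont=0 payload=0x5B=91: acc |= 91<<0 -> acc=91 shift=7 [end]
Varint 4: bytes[10:11] = 5B -> value 91 (1 byte(s))
  byte[11]=0x92 cont=1 payload=0x12=18: acc |= 18<<0 -> acc=18 shift=7
  byte[12]=0x54 cont=0 payload=0x54=84: acc |= 84<<7 -> acc=10770 shift=14 [end]
Varint 5: bytes[11:13] = 92 54 -> value 10770 (2 byte(s))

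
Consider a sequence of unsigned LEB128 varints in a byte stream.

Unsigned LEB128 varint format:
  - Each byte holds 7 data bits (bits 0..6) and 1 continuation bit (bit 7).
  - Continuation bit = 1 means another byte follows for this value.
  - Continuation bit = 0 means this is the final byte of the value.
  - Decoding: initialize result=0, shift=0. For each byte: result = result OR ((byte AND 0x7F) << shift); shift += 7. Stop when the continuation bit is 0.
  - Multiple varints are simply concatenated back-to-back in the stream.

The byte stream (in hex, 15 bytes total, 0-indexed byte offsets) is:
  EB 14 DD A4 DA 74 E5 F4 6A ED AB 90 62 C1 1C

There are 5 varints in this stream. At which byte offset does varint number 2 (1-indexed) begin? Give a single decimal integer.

  byte[0]=0xEB cont=1 payload=0x6B=107: acc |= 107<<0 -> acc=107 shift=7
  byte[1]=0x14 cont=0 payload=0x14=20: acc |= 20<<7 -> acc=2667 shift=14 [end]
Varint 1: bytes[0:2] = EB 14 -> value 2667 (2 byte(s))
  byte[2]=0xDD cont=1 payload=0x5D=93: acc |= 93<<0 -> acc=93 shift=7
  byte[3]=0xA4 cont=1 payload=0x24=36: acc |= 36<<7 -> acc=4701 shift=14
  byte[4]=0xDA cont=1 payload=0x5A=90: acc |= 90<<14 -> acc=1479261 shift=21
  byte[5]=0x74 cont=0 payload=0x74=116: acc |= 116<<21 -> acc=244748893 shift=28 [end]
Varint 2: bytes[2:6] = DD A4 DA 74 -> value 244748893 (4 byte(s))
  byte[6]=0xE5 cont=1 payload=0x65=101: acc |= 101<<0 -> acc=101 shift=7
  byte[7]=0xF4 cont=1 payload=0x74=116: acc |= 116<<7 -> acc=14949 shift=14
  byte[8]=0x6A cont=0 payload=0x6A=106: acc |= 106<<14 -> acc=1751653 shift=21 [end]
Varint 3: bytes[6:9] = E5 F4 6A -> value 1751653 (3 byte(s))
  byte[9]=0xED cont=1 payload=0x6D=109: acc |= 109<<0 -> acc=109 shift=7
  byte[10]=0xAB cont=1 payload=0x2B=43: acc |= 43<<7 -> acc=5613 shift=14
  byte[11]=0x90 cont=1 payload=0x10=16: acc |= 16<<14 -> acc=267757 shift=21
  byte[12]=0x62 cont=0 payload=0x62=98: acc |= 98<<21 -> acc=205788653 shift=28 [end]
Varint 4: bytes[9:13] = ED AB 90 62 -> value 205788653 (4 byte(s))
  byte[13]=0xC1 cont=1 payload=0x41=65: acc |= 65<<0 -> acc=65 shift=7
  byte[14]=0x1C cont=0 payload=0x1C=28: acc |= 28<<7 -> acc=3649 shift=14 [end]
Varint 5: bytes[13:15] = C1 1C -> value 3649 (2 byte(s))

Answer: 2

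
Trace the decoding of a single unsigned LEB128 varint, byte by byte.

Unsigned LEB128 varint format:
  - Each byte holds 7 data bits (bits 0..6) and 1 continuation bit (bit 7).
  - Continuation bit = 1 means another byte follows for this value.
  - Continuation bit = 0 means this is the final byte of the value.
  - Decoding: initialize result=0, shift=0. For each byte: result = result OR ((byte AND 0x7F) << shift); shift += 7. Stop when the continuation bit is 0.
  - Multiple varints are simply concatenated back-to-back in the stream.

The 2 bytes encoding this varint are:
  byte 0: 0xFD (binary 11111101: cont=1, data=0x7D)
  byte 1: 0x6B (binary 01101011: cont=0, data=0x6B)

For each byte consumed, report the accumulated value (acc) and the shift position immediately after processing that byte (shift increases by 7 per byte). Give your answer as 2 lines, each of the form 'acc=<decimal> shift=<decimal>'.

Answer: acc=125 shift=7
acc=13821 shift=14

Derivation:
byte 0=0xFD: payload=0x7D=125, contrib = 125<<0 = 125; acc -> 125, shift -> 7
byte 1=0x6B: payload=0x6B=107, contrib = 107<<7 = 13696; acc -> 13821, shift -> 14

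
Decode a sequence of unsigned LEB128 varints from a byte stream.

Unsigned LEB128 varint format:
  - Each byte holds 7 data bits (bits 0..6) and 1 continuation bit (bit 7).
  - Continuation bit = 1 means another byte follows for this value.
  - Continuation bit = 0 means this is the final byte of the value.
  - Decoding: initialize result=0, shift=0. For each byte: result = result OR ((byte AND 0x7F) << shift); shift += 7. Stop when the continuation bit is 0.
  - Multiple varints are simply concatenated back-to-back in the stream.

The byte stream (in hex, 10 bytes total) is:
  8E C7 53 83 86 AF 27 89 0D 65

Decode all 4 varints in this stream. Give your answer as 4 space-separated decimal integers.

  byte[0]=0x8E cont=1 payload=0x0E=14: acc |= 14<<0 -> acc=14 shift=7
  byte[1]=0xC7 cont=1 payload=0x47=71: acc |= 71<<7 -> acc=9102 shift=14
  byte[2]=0x53 cont=0 payload=0x53=83: acc |= 83<<14 -> acc=1368974 shift=21 [end]
Varint 1: bytes[0:3] = 8E C7 53 -> value 1368974 (3 byte(s))
  byte[3]=0x83 cont=1 payload=0x03=3: acc |= 3<<0 -> acc=3 shift=7
  byte[4]=0x86 cont=1 payload=0x06=6: acc |= 6<<7 -> acc=771 shift=14
  byte[5]=0xAF cont=1 payload=0x2F=47: acc |= 47<<14 -> acc=770819 shift=21
  byte[6]=0x27 cont=0 payload=0x27=39: acc |= 39<<21 -> acc=82559747 shift=28 [end]
Varint 2: bytes[3:7] = 83 86 AF 27 -> value 82559747 (4 byte(s))
  byte[7]=0x89 cont=1 payload=0x09=9: acc |= 9<<0 -> acc=9 shift=7
  byte[8]=0x0D cont=0 payload=0x0D=13: acc |= 13<<7 -> acc=1673 shift=14 [end]
Varint 3: bytes[7:9] = 89 0D -> value 1673 (2 byte(s))
  byte[9]=0x65 cont=0 payload=0x65=101: acc |= 101<<0 -> acc=101 shift=7 [end]
Varint 4: bytes[9:10] = 65 -> value 101 (1 byte(s))

Answer: 1368974 82559747 1673 101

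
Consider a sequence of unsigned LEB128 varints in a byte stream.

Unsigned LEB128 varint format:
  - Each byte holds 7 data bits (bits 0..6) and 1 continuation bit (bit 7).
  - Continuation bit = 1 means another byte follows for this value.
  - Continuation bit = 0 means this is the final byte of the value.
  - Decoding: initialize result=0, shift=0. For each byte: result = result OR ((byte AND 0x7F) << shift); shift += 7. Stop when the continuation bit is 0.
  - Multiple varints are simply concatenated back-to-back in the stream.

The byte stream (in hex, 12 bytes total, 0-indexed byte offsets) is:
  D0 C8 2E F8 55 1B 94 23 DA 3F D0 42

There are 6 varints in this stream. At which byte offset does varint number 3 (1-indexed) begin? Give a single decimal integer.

Answer: 5

Derivation:
  byte[0]=0xD0 cont=1 payload=0x50=80: acc |= 80<<0 -> acc=80 shift=7
  byte[1]=0xC8 cont=1 payload=0x48=72: acc |= 72<<7 -> acc=9296 shift=14
  byte[2]=0x2E cont=0 payload=0x2E=46: acc |= 46<<14 -> acc=762960 shift=21 [end]
Varint 1: bytes[0:3] = D0 C8 2E -> value 762960 (3 byte(s))
  byte[3]=0xF8 cont=1 payload=0x78=120: acc |= 120<<0 -> acc=120 shift=7
  byte[4]=0x55 cont=0 payload=0x55=85: acc |= 85<<7 -> acc=11000 shift=14 [end]
Varint 2: bytes[3:5] = F8 55 -> value 11000 (2 byte(s))
  byte[5]=0x1B cont=0 payload=0x1B=27: acc |= 27<<0 -> acc=27 shift=7 [end]
Varint 3: bytes[5:6] = 1B -> value 27 (1 byte(s))
  byte[6]=0x94 cont=1 payload=0x14=20: acc |= 20<<0 -> acc=20 shift=7
  byte[7]=0x23 cont=0 payload=0x23=35: acc |= 35<<7 -> acc=4500 shift=14 [end]
Varint 4: bytes[6:8] = 94 23 -> value 4500 (2 byte(s))
  byte[8]=0xDA cont=1 payload=0x5A=90: acc |= 90<<0 -> acc=90 shift=7
  byte[9]=0x3F cont=0 payload=0x3F=63: acc |= 63<<7 -> acc=8154 shift=14 [end]
Varint 5: bytes[8:10] = DA 3F -> value 8154 (2 byte(s))
  byte[10]=0xD0 cont=1 payload=0x50=80: acc |= 80<<0 -> acc=80 shift=7
  byte[11]=0x42 cont=0 payload=0x42=66: acc |= 66<<7 -> acc=8528 shift=14 [end]
Varint 6: bytes[10:12] = D0 42 -> value 8528 (2 byte(s))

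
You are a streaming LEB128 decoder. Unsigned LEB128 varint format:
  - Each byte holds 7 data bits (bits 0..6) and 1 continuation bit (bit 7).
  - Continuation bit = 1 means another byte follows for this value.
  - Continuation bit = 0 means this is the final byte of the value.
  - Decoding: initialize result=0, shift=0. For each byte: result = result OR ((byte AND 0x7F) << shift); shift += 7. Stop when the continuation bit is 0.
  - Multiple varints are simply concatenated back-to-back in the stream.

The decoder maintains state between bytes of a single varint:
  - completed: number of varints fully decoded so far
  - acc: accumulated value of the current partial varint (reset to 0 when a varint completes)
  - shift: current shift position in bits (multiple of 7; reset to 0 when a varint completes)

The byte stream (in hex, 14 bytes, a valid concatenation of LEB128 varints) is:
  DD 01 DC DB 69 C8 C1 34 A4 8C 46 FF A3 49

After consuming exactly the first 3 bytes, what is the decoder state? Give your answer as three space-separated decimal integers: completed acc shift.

byte[0]=0xDD cont=1 payload=0x5D: acc |= 93<<0 -> completed=0 acc=93 shift=7
byte[1]=0x01 cont=0 payload=0x01: varint #1 complete (value=221); reset -> completed=1 acc=0 shift=0
byte[2]=0xDC cont=1 payload=0x5C: acc |= 92<<0 -> completed=1 acc=92 shift=7

Answer: 1 92 7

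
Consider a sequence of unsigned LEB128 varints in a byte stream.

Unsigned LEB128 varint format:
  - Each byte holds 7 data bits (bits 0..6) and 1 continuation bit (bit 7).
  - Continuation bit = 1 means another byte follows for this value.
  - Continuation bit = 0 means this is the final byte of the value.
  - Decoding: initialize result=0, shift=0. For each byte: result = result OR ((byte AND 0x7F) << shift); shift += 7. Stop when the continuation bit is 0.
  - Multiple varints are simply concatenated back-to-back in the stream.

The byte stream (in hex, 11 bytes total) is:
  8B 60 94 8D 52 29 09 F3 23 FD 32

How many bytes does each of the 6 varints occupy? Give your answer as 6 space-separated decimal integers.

Answer: 2 3 1 1 2 2

Derivation:
  byte[0]=0x8B cont=1 payload=0x0B=11: acc |= 11<<0 -> acc=11 shift=7
  byte[1]=0x60 cont=0 payload=0x60=96: acc |= 96<<7 -> acc=12299 shift=14 [end]
Varint 1: bytes[0:2] = 8B 60 -> value 12299 (2 byte(s))
  byte[2]=0x94 cont=1 payload=0x14=20: acc |= 20<<0 -> acc=20 shift=7
  byte[3]=0x8D cont=1 payload=0x0D=13: acc |= 13<<7 -> acc=1684 shift=14
  byte[4]=0x52 cont=0 payload=0x52=82: acc |= 82<<14 -> acc=1345172 shift=21 [end]
Varint 2: bytes[2:5] = 94 8D 52 -> value 1345172 (3 byte(s))
  byte[5]=0x29 cont=0 payload=0x29=41: acc |= 41<<0 -> acc=41 shift=7 [end]
Varint 3: bytes[5:6] = 29 -> value 41 (1 byte(s))
  byte[6]=0x09 cont=0 payload=0x09=9: acc |= 9<<0 -> acc=9 shift=7 [end]
Varint 4: bytes[6:7] = 09 -> value 9 (1 byte(s))
  byte[7]=0xF3 cont=1 payload=0x73=115: acc |= 115<<0 -> acc=115 shift=7
  byte[8]=0x23 cont=0 payload=0x23=35: acc |= 35<<7 -> acc=4595 shift=14 [end]
Varint 5: bytes[7:9] = F3 23 -> value 4595 (2 byte(s))
  byte[9]=0xFD cont=1 payload=0x7D=125: acc |= 125<<0 -> acc=125 shift=7
  byte[10]=0x32 cont=0 payload=0x32=50: acc |= 50<<7 -> acc=6525 shift=14 [end]
Varint 6: bytes[9:11] = FD 32 -> value 6525 (2 byte(s))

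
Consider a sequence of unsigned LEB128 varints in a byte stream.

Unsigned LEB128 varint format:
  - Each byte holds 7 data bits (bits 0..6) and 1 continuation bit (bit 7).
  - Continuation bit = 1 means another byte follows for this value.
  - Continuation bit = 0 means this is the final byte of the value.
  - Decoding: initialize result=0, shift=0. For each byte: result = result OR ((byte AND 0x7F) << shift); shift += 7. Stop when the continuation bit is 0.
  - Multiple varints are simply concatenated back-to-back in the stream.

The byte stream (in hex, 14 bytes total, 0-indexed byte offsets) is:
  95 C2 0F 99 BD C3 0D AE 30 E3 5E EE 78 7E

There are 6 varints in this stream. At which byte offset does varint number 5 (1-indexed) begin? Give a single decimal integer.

  byte[0]=0x95 cont=1 payload=0x15=21: acc |= 21<<0 -> acc=21 shift=7
  byte[1]=0xC2 cont=1 payload=0x42=66: acc |= 66<<7 -> acc=8469 shift=14
  byte[2]=0x0F cont=0 payload=0x0F=15: acc |= 15<<14 -> acc=254229 shift=21 [end]
Varint 1: bytes[0:3] = 95 C2 0F -> value 254229 (3 byte(s))
  byte[3]=0x99 cont=1 payload=0x19=25: acc |= 25<<0 -> acc=25 shift=7
  byte[4]=0xBD cont=1 payload=0x3D=61: acc |= 61<<7 -> acc=7833 shift=14
  byte[5]=0xC3 cont=1 payload=0x43=67: acc |= 67<<14 -> acc=1105561 shift=21
  byte[6]=0x0D cont=0 payload=0x0D=13: acc |= 13<<21 -> acc=28368537 shift=28 [end]
Varint 2: bytes[3:7] = 99 BD C3 0D -> value 28368537 (4 byte(s))
  byte[7]=0xAE cont=1 payload=0x2E=46: acc |= 46<<0 -> acc=46 shift=7
  byte[8]=0x30 cont=0 payload=0x30=48: acc |= 48<<7 -> acc=6190 shift=14 [end]
Varint 3: bytes[7:9] = AE 30 -> value 6190 (2 byte(s))
  byte[9]=0xE3 cont=1 payload=0x63=99: acc |= 99<<0 -> acc=99 shift=7
  byte[10]=0x5E cont=0 payload=0x5E=94: acc |= 94<<7 -> acc=12131 shift=14 [end]
Varint 4: bytes[9:11] = E3 5E -> value 12131 (2 byte(s))
  byte[11]=0xEE cont=1 payload=0x6E=110: acc |= 110<<0 -> acc=110 shift=7
  byte[12]=0x78 cont=0 payload=0x78=120: acc |= 120<<7 -> acc=15470 shift=14 [end]
Varint 5: bytes[11:13] = EE 78 -> value 15470 (2 byte(s))
  byte[13]=0x7E cont=0 payload=0x7E=126: acc |= 126<<0 -> acc=126 shift=7 [end]
Varint 6: bytes[13:14] = 7E -> value 126 (1 byte(s))

Answer: 11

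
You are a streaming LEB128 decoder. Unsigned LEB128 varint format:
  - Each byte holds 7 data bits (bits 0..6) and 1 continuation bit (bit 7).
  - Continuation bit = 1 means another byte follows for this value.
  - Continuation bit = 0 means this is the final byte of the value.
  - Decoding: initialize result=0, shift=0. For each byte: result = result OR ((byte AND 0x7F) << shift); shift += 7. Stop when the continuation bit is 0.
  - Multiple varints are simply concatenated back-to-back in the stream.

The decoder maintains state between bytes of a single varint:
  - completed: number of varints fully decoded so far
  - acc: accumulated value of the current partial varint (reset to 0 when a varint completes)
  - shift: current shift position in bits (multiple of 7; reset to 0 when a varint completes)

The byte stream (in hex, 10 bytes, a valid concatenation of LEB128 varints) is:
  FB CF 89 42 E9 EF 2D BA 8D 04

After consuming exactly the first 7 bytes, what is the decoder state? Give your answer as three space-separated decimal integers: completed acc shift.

Answer: 2 0 0

Derivation:
byte[0]=0xFB cont=1 payload=0x7B: acc |= 123<<0 -> completed=0 acc=123 shift=7
byte[1]=0xCF cont=1 payload=0x4F: acc |= 79<<7 -> completed=0 acc=10235 shift=14
byte[2]=0x89 cont=1 payload=0x09: acc |= 9<<14 -> completed=0 acc=157691 shift=21
byte[3]=0x42 cont=0 payload=0x42: varint #1 complete (value=138569723); reset -> completed=1 acc=0 shift=0
byte[4]=0xE9 cont=1 payload=0x69: acc |= 105<<0 -> completed=1 acc=105 shift=7
byte[5]=0xEF cont=1 payload=0x6F: acc |= 111<<7 -> completed=1 acc=14313 shift=14
byte[6]=0x2D cont=0 payload=0x2D: varint #2 complete (value=751593); reset -> completed=2 acc=0 shift=0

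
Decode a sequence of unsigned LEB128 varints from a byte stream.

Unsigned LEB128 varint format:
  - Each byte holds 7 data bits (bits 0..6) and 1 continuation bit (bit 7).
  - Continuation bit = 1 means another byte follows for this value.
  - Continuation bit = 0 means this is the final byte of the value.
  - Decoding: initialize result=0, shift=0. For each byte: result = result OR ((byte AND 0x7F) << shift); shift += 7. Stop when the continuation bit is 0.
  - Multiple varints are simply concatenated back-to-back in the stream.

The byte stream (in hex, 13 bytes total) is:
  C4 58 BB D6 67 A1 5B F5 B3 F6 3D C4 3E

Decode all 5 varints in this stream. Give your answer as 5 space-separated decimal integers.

  byte[0]=0xC4 cont=1 payload=0x44=68: acc |= 68<<0 -> acc=68 shift=7
  byte[1]=0x58 cont=0 payload=0x58=88: acc |= 88<<7 -> acc=11332 shift=14 [end]
Varint 1: bytes[0:2] = C4 58 -> value 11332 (2 byte(s))
  byte[2]=0xBB cont=1 payload=0x3B=59: acc |= 59<<0 -> acc=59 shift=7
  byte[3]=0xD6 cont=1 payload=0x56=86: acc |= 86<<7 -> acc=11067 shift=14
  byte[4]=0x67 cont=0 payload=0x67=103: acc |= 103<<14 -> acc=1698619 shift=21 [end]
Varint 2: bytes[2:5] = BB D6 67 -> value 1698619 (3 byte(s))
  byte[5]=0xA1 cont=1 payload=0x21=33: acc |= 33<<0 -> acc=33 shift=7
  byte[6]=0x5B cont=0 payload=0x5B=91: acc |= 91<<7 -> acc=11681 shift=14 [end]
Varint 3: bytes[5:7] = A1 5B -> value 11681 (2 byte(s))
  byte[7]=0xF5 cont=1 payload=0x75=117: acc |= 117<<0 -> acc=117 shift=7
  byte[8]=0xB3 cont=1 payload=0x33=51: acc |= 51<<7 -> acc=6645 shift=14
  byte[9]=0xF6 cont=1 payload=0x76=118: acc |= 118<<14 -> acc=1939957 shift=21
  byte[10]=0x3D cont=0 payload=0x3D=61: acc |= 61<<21 -> acc=129866229 shift=28 [end]
Varint 4: bytes[7:11] = F5 B3 F6 3D -> value 129866229 (4 byte(s))
  byte[11]=0xC4 cont=1 payload=0x44=68: acc |= 68<<0 -> acc=68 shift=7
  byte[12]=0x3E cont=0 payload=0x3E=62: acc |= 62<<7 -> acc=8004 shift=14 [end]
Varint 5: bytes[11:13] = C4 3E -> value 8004 (2 byte(s))

Answer: 11332 1698619 11681 129866229 8004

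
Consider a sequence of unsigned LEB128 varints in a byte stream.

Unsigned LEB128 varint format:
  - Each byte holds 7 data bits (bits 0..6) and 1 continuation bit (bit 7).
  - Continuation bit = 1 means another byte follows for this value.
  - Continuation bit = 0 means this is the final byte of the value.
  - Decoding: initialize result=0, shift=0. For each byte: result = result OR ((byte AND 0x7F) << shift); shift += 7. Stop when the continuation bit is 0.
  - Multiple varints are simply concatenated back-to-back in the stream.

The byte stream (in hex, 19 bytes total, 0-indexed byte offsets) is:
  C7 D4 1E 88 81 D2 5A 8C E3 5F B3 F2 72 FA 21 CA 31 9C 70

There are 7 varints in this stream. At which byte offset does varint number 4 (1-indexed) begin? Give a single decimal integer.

  byte[0]=0xC7 cont=1 payload=0x47=71: acc |= 71<<0 -> acc=71 shift=7
  byte[1]=0xD4 cont=1 payload=0x54=84: acc |= 84<<7 -> acc=10823 shift=14
  byte[2]=0x1E cont=0 payload=0x1E=30: acc |= 30<<14 -> acc=502343 shift=21 [end]
Varint 1: bytes[0:3] = C7 D4 1E -> value 502343 (3 byte(s))
  byte[3]=0x88 cont=1 payload=0x08=8: acc |= 8<<0 -> acc=8 shift=7
  byte[4]=0x81 cont=1 payload=0x01=1: acc |= 1<<7 -> acc=136 shift=14
  byte[5]=0xD2 cont=1 payload=0x52=82: acc |= 82<<14 -> acc=1343624 shift=21
  byte[6]=0x5A cont=0 payload=0x5A=90: acc |= 90<<21 -> acc=190087304 shift=28 [end]
Varint 2: bytes[3:7] = 88 81 D2 5A -> value 190087304 (4 byte(s))
  byte[7]=0x8C cont=1 payload=0x0C=12: acc |= 12<<0 -> acc=12 shift=7
  byte[8]=0xE3 cont=1 payload=0x63=99: acc |= 99<<7 -> acc=12684 shift=14
  byte[9]=0x5F cont=0 payload=0x5F=95: acc |= 95<<14 -> acc=1569164 shift=21 [end]
Varint 3: bytes[7:10] = 8C E3 5F -> value 1569164 (3 byte(s))
  byte[10]=0xB3 cont=1 payload=0x33=51: acc |= 51<<0 -> acc=51 shift=7
  byte[11]=0xF2 cont=1 payload=0x72=114: acc |= 114<<7 -> acc=14643 shift=14
  byte[12]=0x72 cont=0 payload=0x72=114: acc |= 114<<14 -> acc=1882419 shift=21 [end]
Varint 4: bytes[10:13] = B3 F2 72 -> value 1882419 (3 byte(s))
  byte[13]=0xFA cont=1 payload=0x7A=122: acc |= 122<<0 -> acc=122 shift=7
  byte[14]=0x21 cont=0 payload=0x21=33: acc |= 33<<7 -> acc=4346 shift=14 [end]
Varint 5: bytes[13:15] = FA 21 -> value 4346 (2 byte(s))
  byte[15]=0xCA cont=1 payload=0x4A=74: acc |= 74<<0 -> acc=74 shift=7
  byte[16]=0x31 cont=0 payload=0x31=49: acc |= 49<<7 -> acc=6346 shift=14 [end]
Varint 6: bytes[15:17] = CA 31 -> value 6346 (2 byte(s))
  byte[17]=0x9C cont=1 payload=0x1C=28: acc |= 28<<0 -> acc=28 shift=7
  byte[18]=0x70 cont=0 payload=0x70=112: acc |= 112<<7 -> acc=14364 shift=14 [end]
Varint 7: bytes[17:19] = 9C 70 -> value 14364 (2 byte(s))

Answer: 10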